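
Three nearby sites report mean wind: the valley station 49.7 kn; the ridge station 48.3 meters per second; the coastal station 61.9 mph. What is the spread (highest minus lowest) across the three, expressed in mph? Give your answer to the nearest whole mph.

51 mph

the valley station: 49.7 kt = 57.19 mph.
the ridge station: 48.3 m/s = 108.04 mph.
Spread: 108.04 − 57.19 = 51 mph.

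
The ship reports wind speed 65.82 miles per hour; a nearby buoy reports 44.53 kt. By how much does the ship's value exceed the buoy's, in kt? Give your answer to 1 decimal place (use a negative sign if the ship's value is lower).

the ship: 65.82 mph = 57.196 kt.
Difference: 57.196 − 44.530 = 12.7 kt.

12.7 kt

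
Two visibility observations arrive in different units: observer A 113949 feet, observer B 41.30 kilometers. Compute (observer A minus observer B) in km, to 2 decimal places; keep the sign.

observer A: 113949 ft = 34.7317 km.
Difference: 34.7317 − 41.3000 = -6.57 km.

-6.57 km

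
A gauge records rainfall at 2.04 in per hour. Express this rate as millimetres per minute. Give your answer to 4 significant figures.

0.8636 mm/minute

2.04 in/hour × 25.4 mm/in × 0.0166667 hour/minute = 0.8636 mm/minute.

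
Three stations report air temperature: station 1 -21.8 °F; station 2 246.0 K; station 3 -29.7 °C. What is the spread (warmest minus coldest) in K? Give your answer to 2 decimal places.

2.74 K

station 1: -21.8 °F = -29.889 °C.
station 2: 246.0 K = -27.150 °C.
Spread: (-27.150) − (-29.889) = 2.739 °C.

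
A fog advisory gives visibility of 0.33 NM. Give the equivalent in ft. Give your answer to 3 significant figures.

2010 ft

1 nmi = 6076.12 ft, so 0.33 × 6076.12 = 2010 ft.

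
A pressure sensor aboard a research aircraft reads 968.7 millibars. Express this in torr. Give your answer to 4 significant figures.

1 mb = 0.750062 mmHg, so 968.7 × 0.750062 = 726.6 mmHg.

726.6 mmHg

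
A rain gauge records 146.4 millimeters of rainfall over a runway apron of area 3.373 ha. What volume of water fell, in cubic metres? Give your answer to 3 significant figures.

Area: 3.373 ha = 33730 m².
1 mm over 1 m² is 1 L, so volume = 146.4 × 33730 = 4938072 L = 4940 m³.

4940 cubic metres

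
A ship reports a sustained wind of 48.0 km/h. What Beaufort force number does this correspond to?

48.0 km/h = 13.3 m/s, which is Beaufort 6 (strong breeze, 10.8–13.8 m/s).

Beaufort force 6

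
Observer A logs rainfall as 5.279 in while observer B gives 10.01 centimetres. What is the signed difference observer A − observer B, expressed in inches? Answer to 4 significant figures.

1.338 in

observer B: 10.01 cm = 3.94094 in.
Difference: 5.27900 − 3.94094 = 1.338 in.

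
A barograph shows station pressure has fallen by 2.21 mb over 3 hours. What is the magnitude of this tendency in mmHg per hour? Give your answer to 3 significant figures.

2.21 mb / 3 h × 0.750062 mmHg/mb = 0.553 mmHg/h.

0.553 mmHg per hour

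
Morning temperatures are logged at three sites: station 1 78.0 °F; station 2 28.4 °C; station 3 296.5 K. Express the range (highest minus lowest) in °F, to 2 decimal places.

9.09 °F

station 1: 78.0 °F = 25.556 °C.
station 3: 296.5 K = 23.350 °C.
Spread: 28.400 − 23.350 = 5.050 °C = 9.09 °F.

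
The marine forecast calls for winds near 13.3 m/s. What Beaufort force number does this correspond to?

Beaufort force 6

13.3 m/s lies in the Beaufort 6 band (strong breeze, 10.8–13.8 m/s).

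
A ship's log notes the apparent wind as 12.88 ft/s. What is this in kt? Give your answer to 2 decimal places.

1 ft/s = 0.592484 kt, so 12.88 × 0.592484 = 7.63 kt.

7.63 kt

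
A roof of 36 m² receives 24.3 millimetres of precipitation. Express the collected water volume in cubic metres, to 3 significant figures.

1 mm over 1 m² is 1 L, so volume = 24.3 × 36 = 874.8 L = 0.875 m³.

0.875 cubic metres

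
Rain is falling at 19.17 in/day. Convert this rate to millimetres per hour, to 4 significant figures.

19.17 in/day × 25.4 mm/in × 0.0416667 day/hour = 20.29 mm/hour.

20.29 mm/hour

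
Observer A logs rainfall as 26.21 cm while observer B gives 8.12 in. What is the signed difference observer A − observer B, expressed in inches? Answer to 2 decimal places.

2.20 in

observer A: 26.21 cm = 10.3189 in.
Difference: 10.3189 − 8.1200 = 2.20 in.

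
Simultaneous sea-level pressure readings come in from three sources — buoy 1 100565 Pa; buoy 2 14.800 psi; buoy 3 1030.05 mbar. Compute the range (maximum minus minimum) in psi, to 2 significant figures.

buoy 1: 100565 Pa = 14.5857 psi.
buoy 3: 1030.05 mb = 14.9396 psi.
Spread: 14.9396 − 14.5857 = 0.35 psi.

0.35 psi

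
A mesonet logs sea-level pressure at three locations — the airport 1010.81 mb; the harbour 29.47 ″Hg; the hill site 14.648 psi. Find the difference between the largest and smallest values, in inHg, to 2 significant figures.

the airport: 1010.81 mb = 29.8492 inHg.
the hill site: 14.648 psi = 29.8236 inHg.
Spread: 29.8492 − 29.4700 = 0.38 inHg.

0.38 inHg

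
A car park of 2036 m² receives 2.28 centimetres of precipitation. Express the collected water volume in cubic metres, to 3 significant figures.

46.4 cubic metres

Depth: 2.28 cm × 10 = 22.8 mm.
1 mm over 1 m² is 1 L, so volume = 22.8 × 2036 = 46420.8 L = 46.4 m³.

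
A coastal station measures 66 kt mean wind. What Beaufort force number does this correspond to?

66 kt lies in the Beaufort 12 band (hurricane force, ≥64 kt).

Beaufort force 12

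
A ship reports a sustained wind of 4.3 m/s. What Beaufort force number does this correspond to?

Beaufort force 3

4.3 m/s lies in the Beaufort 3 band (gentle breeze, 3.4–5.4 m/s).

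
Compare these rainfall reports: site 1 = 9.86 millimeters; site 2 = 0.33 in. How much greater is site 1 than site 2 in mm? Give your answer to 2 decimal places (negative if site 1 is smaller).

1.48 mm

site 2: 0.33 in = 8.3820 mm.
Difference: 9.8600 − 8.3820 = 1.48 mm.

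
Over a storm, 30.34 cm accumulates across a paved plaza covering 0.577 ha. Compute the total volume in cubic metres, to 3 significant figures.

Depth: 30.34 cm × 10 = 303.4 mm.
Area: 0.577 ha = 5770 m².
1 mm over 1 m² is 1 L, so volume = 303.4 × 5770 = 1750618 L = 1750 m³.

1750 cubic metres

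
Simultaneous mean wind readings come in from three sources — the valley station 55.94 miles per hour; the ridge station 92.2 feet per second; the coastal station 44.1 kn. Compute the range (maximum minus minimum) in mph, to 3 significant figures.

12.1 mph

the ridge station: 92.2 ft/s = 62.864 mph.
the coastal station: 44.1 kt = 50.749 mph.
Spread: 62.864 − 50.749 = 12.1 mph.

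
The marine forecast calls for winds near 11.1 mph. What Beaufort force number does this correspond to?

11.1 mph = 5.0 m/s, which is Beaufort 3 (gentle breeze, 3.4–5.4 m/s).

Beaufort force 3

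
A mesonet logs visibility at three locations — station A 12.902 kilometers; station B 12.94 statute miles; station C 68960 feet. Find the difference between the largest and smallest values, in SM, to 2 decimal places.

station A: 12.902 km = 8.0169 SM.
station C: 68960 ft = 13.0606 SM.
Spread: 13.0606 − 8.0169 = 5.04 SM.

5.04 SM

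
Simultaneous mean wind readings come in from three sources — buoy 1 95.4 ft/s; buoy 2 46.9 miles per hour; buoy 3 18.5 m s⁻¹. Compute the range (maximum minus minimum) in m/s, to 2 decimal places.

10.58 m/s

buoy 1: 95.4 ft/s = 29.0779 m/s.
buoy 2: 46.9 mph = 20.9662 m/s.
Spread: 29.0779 − 18.5000 = 10.58 m/s.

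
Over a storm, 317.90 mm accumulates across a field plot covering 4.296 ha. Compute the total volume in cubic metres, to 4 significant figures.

13660 cubic metres

Area: 4.296 ha = 42960 m².
1 mm over 1 m² is 1 L, so volume = 317.9 × 42960 = 13656984 L = 13660 m³.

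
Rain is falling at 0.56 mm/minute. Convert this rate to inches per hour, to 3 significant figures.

0.56 mm/minute × 0.0393701 in/mm × 60 minute/hour = 1.32 in/hour.

1.32 in/hour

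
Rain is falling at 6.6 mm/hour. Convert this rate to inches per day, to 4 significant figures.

6.6 mm/hour × 0.0393701 in/mm × 24 hour/day = 6.236 in/day.

6.236 in/day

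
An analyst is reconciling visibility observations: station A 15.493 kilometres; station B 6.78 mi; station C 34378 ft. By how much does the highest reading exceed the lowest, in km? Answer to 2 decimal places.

station B: 6.78 SM = 10.9114 km.
station C: 34378 ft = 10.4784 km.
Spread: 15.4930 − 10.4784 = 5.01 km.

5.01 km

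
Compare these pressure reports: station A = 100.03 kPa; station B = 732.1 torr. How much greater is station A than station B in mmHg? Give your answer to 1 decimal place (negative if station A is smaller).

station A: 100.03 kPa = 750.287 mmHg.
Difference: 750.287 − 732.100 = 18.2 mmHg.

18.2 mmHg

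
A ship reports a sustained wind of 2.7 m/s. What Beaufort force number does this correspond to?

Beaufort force 2

2.7 m/s lies in the Beaufort 2 band (light breeze, 1.6–3.3 m/s).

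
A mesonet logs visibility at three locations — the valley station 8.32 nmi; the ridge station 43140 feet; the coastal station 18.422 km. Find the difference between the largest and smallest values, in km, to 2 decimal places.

5.27 km

the valley station: 8.32 nmi = 15.4086 km.
the ridge station: 43140 ft = 13.1491 km.
Spread: 18.4220 − 13.1491 = 5.27 km.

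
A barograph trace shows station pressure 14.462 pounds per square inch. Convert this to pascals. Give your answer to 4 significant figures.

99710 Pa

1 psi = 6894.76 Pa, so 14.462 × 6894.76 = 99710 Pa.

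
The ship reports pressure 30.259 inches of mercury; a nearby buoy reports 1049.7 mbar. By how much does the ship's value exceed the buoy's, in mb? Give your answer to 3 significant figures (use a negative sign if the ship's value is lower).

the ship: 30.259 inHg = 1024.687 mb.
Difference: 1024.687 − 1049.700 = -25.0 mb.

-25.0 mb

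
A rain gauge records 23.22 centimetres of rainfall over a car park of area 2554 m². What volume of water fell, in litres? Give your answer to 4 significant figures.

593000 litres

Depth: 23.22 cm × 10 = 232.2 mm.
1 mm over 1 m² is 1 L, so volume = 232.2 × 2554 = 593038.8 L ≈ 593000 L.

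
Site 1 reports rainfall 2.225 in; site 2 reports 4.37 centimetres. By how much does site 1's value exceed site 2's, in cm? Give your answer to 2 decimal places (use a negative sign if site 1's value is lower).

site 1: 2.225 in = 5.6515 cm.
Difference: 5.6515 − 4.3700 = 1.28 cm.

1.28 cm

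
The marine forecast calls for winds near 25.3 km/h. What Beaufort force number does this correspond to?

25.3 km/h = 7.0 m/s, which is Beaufort 4 (moderate breeze, 5.5–7.9 m/s).

Beaufort force 4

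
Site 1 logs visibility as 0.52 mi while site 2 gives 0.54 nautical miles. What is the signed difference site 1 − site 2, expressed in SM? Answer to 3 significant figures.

site 2: 0.54 nmi = 0.62142 SM.
Difference: 0.52000 − 0.62142 = -0.101 SM.

-0.101 SM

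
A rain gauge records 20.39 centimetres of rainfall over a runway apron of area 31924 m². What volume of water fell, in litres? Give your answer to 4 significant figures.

Depth: 20.39 cm × 10 = 203.9 mm.
1 mm over 1 m² is 1 L, so volume = 203.9 × 31924 = 6509303.6 L ≈ 6509000 L.

6509000 litres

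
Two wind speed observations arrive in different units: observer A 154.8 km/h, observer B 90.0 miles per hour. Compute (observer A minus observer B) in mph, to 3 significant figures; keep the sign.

6.19 mph

observer A: 154.8 km/h = 96.1883 mph.
Difference: 96.1883 − 90.0000 = 6.19 mph.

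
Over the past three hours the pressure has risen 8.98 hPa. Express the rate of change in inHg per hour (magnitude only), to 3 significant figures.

0.0884 inHg per hour

8.98 hPa / 3 h × 0.02953 inHg/hPa = 0.0884 inHg/h.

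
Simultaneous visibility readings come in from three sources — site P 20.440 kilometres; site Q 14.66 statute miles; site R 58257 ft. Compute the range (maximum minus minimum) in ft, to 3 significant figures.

19100 ft

site P: 20.440 km = 67060.37 ft.
site Q: 14.66 SM = 77404.80 ft.
Spread: 77404.80 − 58257.00 = 19100 ft.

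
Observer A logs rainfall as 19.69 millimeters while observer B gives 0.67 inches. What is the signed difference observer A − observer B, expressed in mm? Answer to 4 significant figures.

2.672 mm

observer B: 0.67 in = 17.01800 mm.
Difference: 19.69000 − 17.01800 = 2.672 mm.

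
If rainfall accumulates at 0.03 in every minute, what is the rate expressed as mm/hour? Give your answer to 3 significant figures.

45.7 mm/hour

0.03 in/minute × 25.4 mm/in × 60 minute/hour = 45.7 mm/hour.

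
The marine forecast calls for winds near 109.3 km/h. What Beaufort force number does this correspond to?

109.3 km/h = 30.4 m/s, which is Beaufort 11 (violent storm, 28.5–32.6 m/s).

Beaufort force 11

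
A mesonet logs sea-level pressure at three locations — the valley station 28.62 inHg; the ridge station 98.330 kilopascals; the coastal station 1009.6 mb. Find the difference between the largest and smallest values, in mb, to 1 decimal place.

40.4 mb

the valley station: 28.62 inHg = 969.185 mb.
the ridge station: 98.330 kPa = 983.300 mb.
Spread: 1009.600 − 969.185 = 40.4 mb.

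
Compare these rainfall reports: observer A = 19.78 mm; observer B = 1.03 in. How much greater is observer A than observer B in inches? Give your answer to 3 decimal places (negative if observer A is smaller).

observer A: 19.78 mm = 0.77874 in.
Difference: 0.77874 − 1.03000 = -0.251 in.

-0.251 in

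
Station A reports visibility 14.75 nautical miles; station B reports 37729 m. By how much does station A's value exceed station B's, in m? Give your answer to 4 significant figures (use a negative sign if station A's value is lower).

station A: 14.75 nmi = 27317.00 m.
Difference: 27317.00 − 37729.00 = -10410 m.

-10410 m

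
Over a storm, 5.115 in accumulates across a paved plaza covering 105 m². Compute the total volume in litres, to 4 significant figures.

13640 litres

Depth: 5.115 in × 25.4 = 129.921 mm.
1 mm over 1 m² is 1 L, so volume = 129.921 × 105 = 13641.705 L ≈ 13640 L.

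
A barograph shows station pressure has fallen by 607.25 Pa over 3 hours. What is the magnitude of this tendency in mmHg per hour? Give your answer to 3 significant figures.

607.25 Pa / 3 h × 0.00750062 mmHg/Pa = 1.52 mmHg/h.

1.52 mmHg per hour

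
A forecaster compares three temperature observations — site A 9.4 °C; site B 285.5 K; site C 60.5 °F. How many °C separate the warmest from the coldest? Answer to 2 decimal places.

6.43 °C

site B: 285.5 K = 12.350 °C.
site C: 60.5 °F = 15.833 °C.
Spread: 15.833 − 9.400 = 6.433 °C.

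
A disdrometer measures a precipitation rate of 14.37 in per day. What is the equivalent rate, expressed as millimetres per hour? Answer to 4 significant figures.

14.37 in/day × 25.4 mm/in × 0.0416667 day/hour = 15.21 mm/hour.

15.21 mm/hour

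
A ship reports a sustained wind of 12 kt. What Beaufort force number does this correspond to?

12 kt lies in the Beaufort 4 band (moderate breeze, 11–16 kt).

Beaufort force 4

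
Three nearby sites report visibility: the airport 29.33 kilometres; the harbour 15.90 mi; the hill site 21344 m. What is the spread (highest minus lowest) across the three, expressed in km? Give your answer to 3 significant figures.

7.99 km

the harbour: 15.90 SM = 25.5886 km.
the hill site: 21344 m = 21.3440 km.
Spread: 29.3300 − 21.3440 = 7.99 km.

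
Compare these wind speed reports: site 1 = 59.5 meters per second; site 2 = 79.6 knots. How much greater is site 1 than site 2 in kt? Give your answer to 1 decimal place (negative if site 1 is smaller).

36.1 kt

site 1: 59.5 m/s = 115.659 kt.
Difference: 115.659 − 79.600 = 36.1 kt.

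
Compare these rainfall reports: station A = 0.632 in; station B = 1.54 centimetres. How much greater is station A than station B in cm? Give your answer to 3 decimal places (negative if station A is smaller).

0.065 cm

station A: 0.632 in = 1.60528 cm.
Difference: 1.60528 − 1.54000 = 0.065 cm.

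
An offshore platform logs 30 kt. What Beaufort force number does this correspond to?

Beaufort force 7

30 kt lies in the Beaufort 7 band (near gale, 28–33 kt).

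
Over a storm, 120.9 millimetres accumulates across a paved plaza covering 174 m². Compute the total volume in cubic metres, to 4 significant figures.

1 mm over 1 m² is 1 L, so volume = 120.9 × 174 = 21036.6 L = 21.04 m³.

21.04 cubic metres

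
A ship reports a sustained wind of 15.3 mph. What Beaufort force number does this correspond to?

Beaufort force 4

15.3 mph = 6.8 m/s, which is Beaufort 4 (moderate breeze, 5.5–7.9 m/s).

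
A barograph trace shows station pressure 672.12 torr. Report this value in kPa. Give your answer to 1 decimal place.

89.6 kPa

1 mmHg = 0.133322 kPa, so 672.12 × 0.133322 = 89.6 kPa.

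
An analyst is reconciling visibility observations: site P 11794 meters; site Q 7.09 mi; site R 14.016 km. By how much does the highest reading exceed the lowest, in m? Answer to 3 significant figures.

site Q: 7.09 SM = 11410.25 m.
site R: 14.016 km = 14016.00 m.
Spread: 14016.00 − 11410.25 = 2610 m.

2610 m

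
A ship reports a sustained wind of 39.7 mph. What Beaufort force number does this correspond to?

39.7 mph = 17.7 m/s, which is Beaufort 8 (gale, 17.2–20.7 m/s).

Beaufort force 8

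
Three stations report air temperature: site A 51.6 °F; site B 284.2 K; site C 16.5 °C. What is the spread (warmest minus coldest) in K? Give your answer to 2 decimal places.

site A: 51.6 °F = 10.889 °C.
site B: 284.2 K = 11.050 °C.
Spread: 16.500 − 10.889 = 5.611 °C.

5.61 K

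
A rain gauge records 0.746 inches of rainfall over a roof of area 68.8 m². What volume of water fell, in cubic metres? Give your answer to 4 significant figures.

1.304 cubic metres

Depth: 0.746 in × 25.4 = 18.9484 mm.
1 mm over 1 m² is 1 L, so volume = 18.9484 × 68.8 = 1303.6499 L = 1.304 m³.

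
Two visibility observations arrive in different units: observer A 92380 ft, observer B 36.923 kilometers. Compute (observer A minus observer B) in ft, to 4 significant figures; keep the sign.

-28760 ft

observer B: 36.923 km = 121138.45 ft.
Difference: 92380.00 − 121138.45 = -28760 ft.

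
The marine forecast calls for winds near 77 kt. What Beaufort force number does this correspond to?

77 kt lies in the Beaufort 12 band (hurricane force, ≥64 kt).

Beaufort force 12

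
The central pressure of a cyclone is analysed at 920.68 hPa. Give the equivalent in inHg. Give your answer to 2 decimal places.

27.19 inHg

1 hPa = 0.02953 inHg, so 920.68 × 0.02953 = 27.19 inHg.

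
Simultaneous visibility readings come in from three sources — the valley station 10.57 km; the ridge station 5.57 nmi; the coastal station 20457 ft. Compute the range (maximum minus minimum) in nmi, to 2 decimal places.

the valley station: 10.57 km = 5.7073 nmi.
the coastal station: 20457 ft = 3.3668 nmi.
Spread: 5.7073 − 3.3668 = 2.34 nmi.

2.34 nmi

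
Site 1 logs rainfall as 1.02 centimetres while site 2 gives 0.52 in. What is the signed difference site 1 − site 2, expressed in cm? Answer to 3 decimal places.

site 2: 0.52 in = 1.32080 cm.
Difference: 1.02000 − 1.32080 = -0.301 cm.

-0.301 cm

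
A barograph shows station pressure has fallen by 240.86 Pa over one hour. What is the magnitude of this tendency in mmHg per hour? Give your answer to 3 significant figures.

1.81 mmHg per hour

240.86 Pa / 1 h × 0.00750062 mmHg/Pa = 1.81 mmHg/h.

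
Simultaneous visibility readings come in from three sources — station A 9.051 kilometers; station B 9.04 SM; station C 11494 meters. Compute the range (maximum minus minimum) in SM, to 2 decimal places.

station A: 9.051 km = 5.6240 SM.
station C: 11494 m = 7.1420 SM.
Spread: 9.0400 − 5.6240 = 3.42 SM.

3.42 SM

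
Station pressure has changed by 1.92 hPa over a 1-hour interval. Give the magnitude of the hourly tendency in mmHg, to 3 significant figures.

1.92 hPa / 1 h × 0.750062 mmHg/hPa = 1.44 mmHg/h.

1.44 mmHg per hour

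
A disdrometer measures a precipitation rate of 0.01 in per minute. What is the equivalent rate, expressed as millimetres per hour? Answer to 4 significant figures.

0.01 in/minute × 25.4 mm/in × 60 minute/hour = 15.24 mm/hour.

15.24 mm/hour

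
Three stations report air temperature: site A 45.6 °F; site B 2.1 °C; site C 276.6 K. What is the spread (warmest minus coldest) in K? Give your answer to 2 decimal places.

site A: 45.6 °F = 7.556 °C.
site C: 276.6 K = 3.450 °C.
Spread: 7.556 − 2.100 = 5.456 °C.

5.46 K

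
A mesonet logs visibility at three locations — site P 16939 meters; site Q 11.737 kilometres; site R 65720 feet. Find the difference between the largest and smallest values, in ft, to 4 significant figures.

site P: 16939 m = 55574.15 ft.
site Q: 11.737 km = 38507.22 ft.
Spread: 65720.00 − 38507.22 = 27210 ft.

27210 ft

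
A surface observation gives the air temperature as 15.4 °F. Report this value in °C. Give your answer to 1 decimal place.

°C = (°F − 32) × 5/9 = (15.4 − 32) / 1.8 = -9.2 °C.

-9.2 °C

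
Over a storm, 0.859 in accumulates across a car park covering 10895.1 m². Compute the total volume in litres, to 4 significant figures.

Depth: 0.859 in × 25.4 = 21.8186 mm.
1 mm over 1 m² is 1 L, so volume = 21.8186 × 10895.1 = 237715.83 L ≈ 237700 L.

237700 litres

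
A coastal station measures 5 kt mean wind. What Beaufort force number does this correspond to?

Beaufort force 2

5 kt lies in the Beaufort 2 band (light breeze, 4–6 kt).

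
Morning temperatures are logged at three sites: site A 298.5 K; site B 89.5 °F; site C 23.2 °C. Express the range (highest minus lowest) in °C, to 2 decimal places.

site A: 298.5 K = 25.350 °C.
site B: 89.5 °F = 31.944 °C.
Spread: 31.944 − 23.200 = 8.744 °C.

8.74 °C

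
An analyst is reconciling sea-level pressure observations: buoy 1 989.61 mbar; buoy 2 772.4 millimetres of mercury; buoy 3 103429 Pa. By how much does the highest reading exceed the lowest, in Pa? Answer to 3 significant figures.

4470 Pa

buoy 1: 989.61 mb = 98961.00 Pa.
buoy 2: 772.4 mmHg = 102978.21 Pa.
Spread: 103429.00 − 98961.00 = 4470 Pa.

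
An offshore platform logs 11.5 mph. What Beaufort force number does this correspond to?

Beaufort force 3

11.5 mph = 5.1 m/s, which is Beaufort 3 (gentle breeze, 3.4–5.4 m/s).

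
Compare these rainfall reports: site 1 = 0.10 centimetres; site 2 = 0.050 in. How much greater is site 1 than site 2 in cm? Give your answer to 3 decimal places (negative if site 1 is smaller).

site 2: 0.050 in = 0.12700 cm.
Difference: 0.10000 − 0.12700 = -0.027 cm.

-0.027 cm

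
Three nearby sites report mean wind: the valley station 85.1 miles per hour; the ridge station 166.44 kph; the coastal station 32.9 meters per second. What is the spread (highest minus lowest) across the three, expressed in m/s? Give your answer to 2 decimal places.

the valley station: 85.1 mph = 38.0431 m/s.
the ridge station: 166.44 km/h = 46.2333 m/s.
Spread: 46.2333 − 32.9000 = 13.33 m/s.

13.33 m/s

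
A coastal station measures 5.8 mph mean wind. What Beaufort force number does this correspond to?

Beaufort force 2

5.8 mph = 2.6 m/s, which is Beaufort 2 (light breeze, 1.6–3.3 m/s).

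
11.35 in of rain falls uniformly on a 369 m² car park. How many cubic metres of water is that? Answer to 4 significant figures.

Depth: 11.35 in × 25.4 = 288.29 mm.
1 mm over 1 m² is 1 L, so volume = 288.29 × 369 = 106379.01 L = 106.4 m³.

106.4 cubic metres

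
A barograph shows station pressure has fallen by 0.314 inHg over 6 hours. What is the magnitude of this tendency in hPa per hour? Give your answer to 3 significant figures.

0.314 inHg / 6 h × 33.8639 hPa/inHg = 1.77 hPa/h.

1.77 hPa per hour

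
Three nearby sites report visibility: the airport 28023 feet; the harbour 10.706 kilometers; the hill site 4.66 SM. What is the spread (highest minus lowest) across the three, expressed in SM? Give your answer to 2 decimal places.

1.99 SM

the airport: 28023 ft = 5.3074 SM.
the harbour: 10.706 km = 6.6524 SM.
Spread: 6.6524 − 4.6600 = 1.99 SM.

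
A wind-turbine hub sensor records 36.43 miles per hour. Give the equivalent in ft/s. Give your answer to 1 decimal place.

53.4 ft/s

1 mph = 1.46667 ft/s, so 36.43 × 1.46667 = 53.4 ft/s.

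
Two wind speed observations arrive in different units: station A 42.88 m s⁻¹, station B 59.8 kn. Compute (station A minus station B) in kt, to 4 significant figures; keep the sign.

23.55 kt

station A: 42.88 m/s = 83.3521 kt.
Difference: 83.3521 − 59.8000 = 23.55 kt.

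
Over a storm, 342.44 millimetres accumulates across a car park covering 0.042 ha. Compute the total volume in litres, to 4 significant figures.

Area: 0.042 ha = 420 m².
1 mm over 1 m² is 1 L, so volume = 342.44 × 420 = 143824.8 L ≈ 143800 L.

143800 litres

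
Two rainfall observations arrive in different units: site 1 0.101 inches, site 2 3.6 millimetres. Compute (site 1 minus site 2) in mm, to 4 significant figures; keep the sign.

-1.035 mm

site 1: 0.101 in = 2.56540 mm.
Difference: 2.56540 − 3.60000 = -1.035 mm.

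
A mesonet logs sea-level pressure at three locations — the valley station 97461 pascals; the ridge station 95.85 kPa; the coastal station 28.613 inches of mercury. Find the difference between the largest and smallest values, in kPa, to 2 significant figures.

1.6 kPa

the valley station: 97461 Pa = 97.461 kPa.
the coastal station: 28.613 inHg = 96.895 kPa.
Spread: 97.461 − 95.850 = 1.6 kPa.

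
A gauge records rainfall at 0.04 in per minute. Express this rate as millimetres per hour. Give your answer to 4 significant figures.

0.04 in/minute × 25.4 mm/in × 60 minute/hour = 60.96 mm/hour.

60.96 mm/hour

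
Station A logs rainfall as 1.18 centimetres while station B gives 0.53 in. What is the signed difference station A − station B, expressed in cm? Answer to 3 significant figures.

station B: 0.53 in = 1.34620 cm.
Difference: 1.18000 − 1.34620 = -0.166 cm.

-0.166 cm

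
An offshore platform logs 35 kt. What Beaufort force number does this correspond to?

Beaufort force 8

35 kt lies in the Beaufort 8 band (gale, 34–40 kt).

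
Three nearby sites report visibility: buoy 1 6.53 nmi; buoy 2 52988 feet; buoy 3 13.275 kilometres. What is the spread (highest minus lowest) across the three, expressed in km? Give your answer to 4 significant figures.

buoy 1: 6.53 nmi = 12.09356 km.
buoy 2: 52988 ft = 16.15074 km.
Spread: 16.15074 − 12.09356 = 4.057 km.

4.057 km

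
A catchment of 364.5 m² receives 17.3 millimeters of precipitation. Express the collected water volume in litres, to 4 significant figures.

1 mm over 1 m² is 1 L, so volume = 17.3 × 364.5 = 6305.85 L ≈ 6306 L.

6306 litres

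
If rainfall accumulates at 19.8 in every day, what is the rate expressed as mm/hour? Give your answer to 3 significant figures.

19.8 in/day × 25.4 mm/in × 0.0416667 day/hour = 21.0 mm/hour.

21.0 mm/hour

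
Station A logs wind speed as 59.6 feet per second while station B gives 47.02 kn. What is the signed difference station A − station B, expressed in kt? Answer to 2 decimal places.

station A: 59.6 ft/s = 35.3120 kt.
Difference: 35.3120 − 47.0200 = -11.71 kt.

-11.71 kt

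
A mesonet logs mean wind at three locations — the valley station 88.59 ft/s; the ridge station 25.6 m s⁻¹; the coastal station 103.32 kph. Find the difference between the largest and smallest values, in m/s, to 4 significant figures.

the valley station: 88.59 ft/s = 27.00223 m/s.
the coastal station: 103.32 km/h = 28.70000 m/s.
Spread: 28.70000 − 25.60000 = 3.100 m/s.

3.100 m/s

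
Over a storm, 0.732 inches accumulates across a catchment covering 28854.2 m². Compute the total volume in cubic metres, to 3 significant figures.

536 cubic metres

Depth: 0.732 in × 25.4 = 18.5928 mm.
1 mm over 1 m² is 1 L, so volume = 18.5928 × 28854.2 = 536480.37 L = 536 m³.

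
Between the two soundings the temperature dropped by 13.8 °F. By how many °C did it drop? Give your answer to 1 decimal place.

7.7 °C

For a temperature change the 32° offset cancels: Δ°C = 13.8 × 0.5556 = 7.7 °C.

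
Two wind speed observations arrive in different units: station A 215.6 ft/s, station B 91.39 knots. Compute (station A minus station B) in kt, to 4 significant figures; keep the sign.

station A: 215.6 ft/s = 127.7395 kt.
Difference: 127.7395 − 91.3900 = 36.35 kt.

36.35 kt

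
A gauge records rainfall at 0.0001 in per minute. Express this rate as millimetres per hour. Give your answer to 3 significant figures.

0.0001 in/minute × 25.4 mm/in × 60 minute/hour = 0.152 mm/hour.

0.152 mm/hour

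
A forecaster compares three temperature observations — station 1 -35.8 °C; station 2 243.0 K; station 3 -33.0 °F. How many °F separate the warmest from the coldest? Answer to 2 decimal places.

station 2: 243.0 K = -30.150 °C.
station 3: -33.0 °F = -36.111 °C.
Spread: (-30.150) − (-36.111) = 5.961 °C = 10.73 °F.

10.73 °F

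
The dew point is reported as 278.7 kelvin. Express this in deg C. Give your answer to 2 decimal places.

5.55 °C

°C = 278.7 − 273.15 = 5.55 °C.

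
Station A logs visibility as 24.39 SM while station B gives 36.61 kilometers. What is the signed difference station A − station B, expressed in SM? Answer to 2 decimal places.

1.64 SM

station B: 36.61 km = 22.7484 SM.
Difference: 24.3900 − 22.7484 = 1.64 SM.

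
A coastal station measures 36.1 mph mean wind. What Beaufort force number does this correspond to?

36.1 mph = 16.1 m/s, which is Beaufort 7 (near gale, 13.9–17.1 m/s).

Beaufort force 7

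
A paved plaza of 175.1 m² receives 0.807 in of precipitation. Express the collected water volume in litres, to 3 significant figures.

3590 litres

Depth: 0.807 in × 25.4 = 20.4978 mm.
1 mm over 1 m² is 1 L, so volume = 20.4978 × 175.1 = 3589.1648 L ≈ 3590 L.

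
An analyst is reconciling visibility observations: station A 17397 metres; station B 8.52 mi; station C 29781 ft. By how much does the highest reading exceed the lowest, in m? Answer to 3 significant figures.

station B: 8.52 SM = 13711.61 m.
station C: 29781 ft = 9077.25 m.
Spread: 17397.00 − 9077.25 = 8320 m.

8320 m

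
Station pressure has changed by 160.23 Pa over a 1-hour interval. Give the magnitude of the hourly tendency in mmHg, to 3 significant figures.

1.20 mmHg per hour

160.23 Pa / 1 h × 0.00750062 mmHg/Pa = 1.20 mmHg/h.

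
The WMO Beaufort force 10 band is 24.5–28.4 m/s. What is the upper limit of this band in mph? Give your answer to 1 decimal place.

24.5–28.4 m/s × 2.237 = 54.8–63.5 mph.

63.5 mph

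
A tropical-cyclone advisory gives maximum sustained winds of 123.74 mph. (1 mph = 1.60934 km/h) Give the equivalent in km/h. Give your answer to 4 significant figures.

199.1 km/h

1 mph = 1.60934 km/h, so 123.74 × 1.60934 = 199.1 km/h.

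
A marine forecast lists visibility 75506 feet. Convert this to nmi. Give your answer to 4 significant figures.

12.43 nmi

1 ft = 0.000164579 nmi, so 75506 × 0.000164579 = 12.43 nmi.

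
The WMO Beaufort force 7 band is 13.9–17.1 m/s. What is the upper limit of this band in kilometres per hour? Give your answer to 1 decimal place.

61.6 km/h

13.9–17.1 m/s × 3.6 = 50.0–61.6 km/h.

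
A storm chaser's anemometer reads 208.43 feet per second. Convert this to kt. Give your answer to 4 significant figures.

123.5 kt

1 ft/s = 0.592484 kt, so 208.43 × 0.592484 = 123.5 kt.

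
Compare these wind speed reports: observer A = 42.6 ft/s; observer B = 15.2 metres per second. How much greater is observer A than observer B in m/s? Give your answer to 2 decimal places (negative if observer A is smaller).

observer A: 42.6 ft/s = 12.9845 m/s.
Difference: 12.9845 − 15.2000 = -2.22 m/s.

-2.22 m/s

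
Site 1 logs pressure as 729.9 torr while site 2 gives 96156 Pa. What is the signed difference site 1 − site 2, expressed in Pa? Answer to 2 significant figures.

1200 Pa

site 1: 729.9 mmHg = 97312.01 Pa.
Difference: 97312.01 − 96156.00 = 1200 Pa.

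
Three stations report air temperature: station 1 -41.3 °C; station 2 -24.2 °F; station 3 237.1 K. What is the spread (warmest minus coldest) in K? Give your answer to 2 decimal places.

station 2: -24.2 °F = -31.222 °C.
station 3: 237.1 K = -36.050 °C.
Spread: (-31.222) − (-41.300) = 10.078 °C.

10.08 K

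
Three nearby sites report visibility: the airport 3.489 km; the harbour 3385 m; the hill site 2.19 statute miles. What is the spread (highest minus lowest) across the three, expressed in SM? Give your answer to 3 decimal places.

the airport: 3.489 km = 2.16796 SM.
the harbour: 3385 m = 2.10334 SM.
Spread: 2.19000 − 2.10334 = 0.087 SM.

0.087 SM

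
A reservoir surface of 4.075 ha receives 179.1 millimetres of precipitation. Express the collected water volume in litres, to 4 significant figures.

Area: 4.075 ha = 40750 m².
1 mm over 1 m² is 1 L, so volume = 179.1 × 40750 = 7298325 L ≈ 7298000 L.

7298000 litres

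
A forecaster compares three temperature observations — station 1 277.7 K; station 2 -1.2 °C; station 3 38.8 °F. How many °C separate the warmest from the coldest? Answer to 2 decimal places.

5.75 °C

station 1: 277.7 K = 4.550 °C.
station 3: 38.8 °F = 3.778 °C.
Spread: 4.550 − (-1.200) = 5.750 °C.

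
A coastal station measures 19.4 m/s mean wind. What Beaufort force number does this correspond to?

Beaufort force 8

19.4 m/s lies in the Beaufort 8 band (gale, 17.2–20.7 m/s).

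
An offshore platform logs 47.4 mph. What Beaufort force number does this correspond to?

Beaufort force 9

47.4 mph = 21.2 m/s, which is Beaufort 9 (strong gale, 20.8–24.4 m/s).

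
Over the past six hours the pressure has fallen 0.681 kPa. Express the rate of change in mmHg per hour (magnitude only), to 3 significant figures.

0.681 kPa / 6 h × 7.50062 mmHg/kPa = 0.851 mmHg/h.

0.851 mmHg per hour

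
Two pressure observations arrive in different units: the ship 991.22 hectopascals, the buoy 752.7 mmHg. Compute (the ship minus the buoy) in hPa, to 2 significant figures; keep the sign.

the buoy: 752.7 mmHg = 1003.52 hPa.
Difference: 991.22 − 1003.52 = -12 hPa.

-12 hPa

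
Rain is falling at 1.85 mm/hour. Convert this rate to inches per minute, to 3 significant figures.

1.85 mm/hour × 0.0393701 in/mm × 0.0166667 hour/minute = 0.00121 in/minute.

0.00121 in/minute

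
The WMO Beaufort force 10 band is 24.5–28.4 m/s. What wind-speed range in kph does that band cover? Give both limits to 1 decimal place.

24.5–28.4 m/s × 3.6 = 88.2–102.2 km/h.

88.2 to 102.2 km/h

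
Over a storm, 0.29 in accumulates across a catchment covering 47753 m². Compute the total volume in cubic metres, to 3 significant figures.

Depth: 0.29 in × 25.4 = 7.366 mm.
1 mm over 1 m² is 1 L, so volume = 7.366 × 47753 = 351748.6 L = 352 m³.

352 cubic metres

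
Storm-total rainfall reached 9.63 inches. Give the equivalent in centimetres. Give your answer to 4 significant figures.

24.46 cm

1 in = 2.54 cm, so 9.63 × 2.54 = 24.46 cm.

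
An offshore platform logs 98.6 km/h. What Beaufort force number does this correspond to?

98.6 km/h = 27.4 m/s, which is Beaufort 10 (storm, 24.5–28.4 m/s).

Beaufort force 10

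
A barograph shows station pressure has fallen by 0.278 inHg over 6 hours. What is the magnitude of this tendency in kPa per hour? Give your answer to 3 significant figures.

0.278 inHg / 6 h × 3.38639 kPa/inHg = 0.157 kPa/h.

0.157 kPa per hour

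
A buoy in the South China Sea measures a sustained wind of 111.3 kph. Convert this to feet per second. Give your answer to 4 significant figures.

1 km/h = 0.911344 ft/s, so 111.3 × 0.911344 = 101.4 ft/s.

101.4 ft/s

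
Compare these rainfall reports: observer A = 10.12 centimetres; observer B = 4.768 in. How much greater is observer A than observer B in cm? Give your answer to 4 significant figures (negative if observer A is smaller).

observer B: 4.768 in = 12.11072 cm.
Difference: 10.12000 − 12.11072 = -1.991 cm.

-1.991 cm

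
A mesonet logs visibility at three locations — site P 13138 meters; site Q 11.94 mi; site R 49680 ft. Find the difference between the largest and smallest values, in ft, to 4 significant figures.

site P: 13138 m = 43103.67 ft.
site Q: 11.94 SM = 63043.20 ft.
Spread: 63043.20 − 43103.67 = 19940 ft.

19940 ft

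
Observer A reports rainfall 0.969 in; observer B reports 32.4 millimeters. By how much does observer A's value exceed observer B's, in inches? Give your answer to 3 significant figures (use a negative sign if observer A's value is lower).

-0.307 in

observer B: 32.4 mm = 1.27559 in.
Difference: 0.96900 − 1.27559 = -0.307 in.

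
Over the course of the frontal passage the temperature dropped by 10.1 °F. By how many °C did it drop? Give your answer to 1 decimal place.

Converting a difference, only the 9/5 scale factor applies: Δ°C = 10.1 × 0.5556 = 5.6 °C.

5.6 °C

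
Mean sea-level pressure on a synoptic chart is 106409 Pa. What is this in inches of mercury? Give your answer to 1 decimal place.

31.4 inHg

1 Pa = 0.0002953 inHg, so 106409 × 0.0002953 = 31.4 inHg.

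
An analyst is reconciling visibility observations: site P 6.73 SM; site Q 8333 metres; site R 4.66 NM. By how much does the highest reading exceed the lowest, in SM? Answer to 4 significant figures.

site Q: 8333 m = 5.17789 SM.
site R: 4.66 nmi = 5.36263 SM.
Spread: 6.73000 − 5.17789 = 1.552 SM.

1.552 SM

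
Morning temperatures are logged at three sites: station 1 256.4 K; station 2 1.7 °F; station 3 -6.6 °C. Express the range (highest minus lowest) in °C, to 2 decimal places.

10.23 °C

station 1: 256.4 K = -16.750 °C.
station 2: 1.7 °F = -16.833 °C.
Spread: (-6.600) − (-16.833) = 10.233 °C.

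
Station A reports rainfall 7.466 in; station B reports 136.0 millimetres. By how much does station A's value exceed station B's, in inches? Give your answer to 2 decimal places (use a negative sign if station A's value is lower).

station B: 136.0 mm = 5.3543 in.
Difference: 7.4660 − 5.3543 = 2.11 in.

2.11 in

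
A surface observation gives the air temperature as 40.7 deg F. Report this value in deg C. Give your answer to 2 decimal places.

°C = (°F − 32) × 5/9 = (40.7 − 32) / 1.8 = 4.83 °C.

4.83 °C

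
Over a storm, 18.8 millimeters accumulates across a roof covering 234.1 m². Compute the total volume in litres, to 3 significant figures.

1 mm over 1 m² is 1 L, so volume = 18.8 × 234.1 = 4401.08 L ≈ 4400 L.

4400 litres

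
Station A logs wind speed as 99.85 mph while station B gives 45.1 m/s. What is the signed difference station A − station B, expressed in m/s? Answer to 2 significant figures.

-0.46 m/s

station A: 99.85 mph = 44.6369 m/s.
Difference: 44.6369 − 45.1000 = -0.46 m/s.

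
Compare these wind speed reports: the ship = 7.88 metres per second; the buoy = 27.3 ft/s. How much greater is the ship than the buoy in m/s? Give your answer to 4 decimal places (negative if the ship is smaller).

the buoy: 27.3 ft/s = 8.321040 m/s.
Difference: 7.880000 − 8.321040 = -0.4410 m/s.

-0.4410 m/s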